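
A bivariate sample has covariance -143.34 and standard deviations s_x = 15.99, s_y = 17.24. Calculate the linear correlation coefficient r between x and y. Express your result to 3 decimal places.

r = Cov(x,y) / (s_x · s_y) = -143.34 / (15.99 × 17.24)
  = -143.34 / 275.6676 ≈ -0.520

-0.520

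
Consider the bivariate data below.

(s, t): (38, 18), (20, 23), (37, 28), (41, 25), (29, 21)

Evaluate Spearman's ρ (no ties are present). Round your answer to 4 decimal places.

0.1000

Rank s: 4, 1, 3, 5, 2
Rank t: 1, 3, 5, 4, 2
d = rank(s) − rank(t): 3, -2, -2, 1, 0; Σd² = 18
ρ = 1 − 6Σd² / [n(n²−1)] = 1 − 6×18 / (5×24) = 1 − 108/120 ≈ 0.1000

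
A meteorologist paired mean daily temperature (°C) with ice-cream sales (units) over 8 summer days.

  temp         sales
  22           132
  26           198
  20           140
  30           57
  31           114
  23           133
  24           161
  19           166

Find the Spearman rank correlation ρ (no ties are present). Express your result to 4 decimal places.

-0.4524

Rank temp: 3, 6, 2, 7, 8, 4, 5, 1
Rank sales: 3, 8, 5, 1, 2, 4, 6, 7
d = rank(temp) − rank(sales): 0, -2, -3, 6, 6, 0, -1, -6; Σd² = 122
ρ = 1 − 6Σd² / [n(n²−1)] = 1 − 6×122 / (8×63) = 1 − 732/504 ≈ -0.4524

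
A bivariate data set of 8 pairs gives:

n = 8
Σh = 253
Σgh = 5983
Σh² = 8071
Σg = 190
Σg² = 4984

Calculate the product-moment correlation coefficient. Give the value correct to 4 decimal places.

-0.1419

r = (nΣgh − ΣgΣh) / √[(nΣg² − (Σg)²)(nΣh² − (Σh)²)]
Numerator: 8×5983 − 190×253 = -206
Denominator: √[(39872 − 36100)(64568 − 64009)] = √[3772 × 559] = 1452.0840
r = -206 / 1452.0840 ≈ -0.1419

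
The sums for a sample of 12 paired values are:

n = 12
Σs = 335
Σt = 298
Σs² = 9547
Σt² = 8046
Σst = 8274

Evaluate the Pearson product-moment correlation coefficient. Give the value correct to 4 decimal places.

r = (nΣst − ΣsΣt) / √[(nΣs² − (Σs)²)(nΣt² − (Σt)²)]
Numerator: 12×8274 − 335×298 = -542
Denominator: √[(114564 − 112225)(96552 − 88804)] = √[2339 × 7748] = 4257.0614
r = -542 / 4257.0614 ≈ -0.1273

-0.1273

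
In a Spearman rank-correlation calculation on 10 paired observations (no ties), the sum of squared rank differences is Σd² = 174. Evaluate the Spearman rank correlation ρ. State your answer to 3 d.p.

-0.055

ρ = 1 − 6Σd² / [n(n²−1)] = 1 − 6×174 / (10×99)
  = 1 − 1044/990 = 1 − 1.0545 ≈ -0.055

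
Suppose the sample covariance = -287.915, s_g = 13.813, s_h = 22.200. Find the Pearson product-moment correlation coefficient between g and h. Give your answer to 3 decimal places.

-0.939

r = Cov(g,h) / (s_g · s_h) = -287.915 / (13.813 × 22.200)
  = -287.915 / 306.6486 ≈ -0.939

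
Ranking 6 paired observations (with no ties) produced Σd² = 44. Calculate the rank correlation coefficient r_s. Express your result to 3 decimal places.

ρ = 1 − 6Σd² / [n(n²−1)] = 1 − 6×44 / (6×35)
  = 1 − 264/210 = 1 − 1.2571 ≈ -0.257

-0.257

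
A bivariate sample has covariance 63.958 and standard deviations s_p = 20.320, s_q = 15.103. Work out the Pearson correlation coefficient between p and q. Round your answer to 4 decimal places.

r = Cov(p,q) / (s_p · s_q) = 63.958 / (20.320 × 15.103)
  = 63.958 / 306.8930 ≈ 0.2084

0.2084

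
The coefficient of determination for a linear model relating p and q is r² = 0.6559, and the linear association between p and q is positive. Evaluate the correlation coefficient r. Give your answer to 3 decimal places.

0.810

|r| = √0.6559 = 0.810
The association is positive, so r = 0.810.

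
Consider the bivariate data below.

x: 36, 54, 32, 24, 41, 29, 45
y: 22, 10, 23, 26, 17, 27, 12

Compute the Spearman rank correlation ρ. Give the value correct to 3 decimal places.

-0.964

Rank x: 4, 7, 3, 1, 5, 2, 6
Rank y: 4, 1, 5, 6, 3, 7, 2
d = rank(x) − rank(y): 0, 6, -2, -5, 2, -5, 4; Σd² = 110
ρ = 1 − 6Σd² / [n(n²−1)] = 1 − 6×110 / (7×48) = 1 − 660/336 ≈ -0.964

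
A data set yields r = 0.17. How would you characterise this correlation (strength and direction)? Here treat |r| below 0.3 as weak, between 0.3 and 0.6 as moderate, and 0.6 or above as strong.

weak positive

r = 0.17 > 0 so the relationship is positive.
|r| = 0.17, which falls in the weak range.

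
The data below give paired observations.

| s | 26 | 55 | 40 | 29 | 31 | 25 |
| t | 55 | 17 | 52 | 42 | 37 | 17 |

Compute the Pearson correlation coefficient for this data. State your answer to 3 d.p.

n = 6, Σs = 206, Σt = 220, Σs² = 7728, Σt² = 9440, Σst = 7235
nΣst − ΣsΣt = 43410 − 45320 = -1910
nΣs² − (Σs)² = 46368 − 42436 = 3932; nΣt² − (Σt)² = 56640 − 48400 = 8240
r = -1910 / √(3932 × 8240) = -1910 / 5692.0717 ≈ -0.336

-0.336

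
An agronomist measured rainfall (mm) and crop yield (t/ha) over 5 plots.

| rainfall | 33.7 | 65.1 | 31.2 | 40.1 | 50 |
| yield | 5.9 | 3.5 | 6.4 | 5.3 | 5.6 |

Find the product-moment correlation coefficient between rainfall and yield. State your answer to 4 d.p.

-0.9219

n = 5, Σx = 220.1, Σy = 26.7, Σx² = 10455.15, Σy² = 147.47, Σxy = 1118.89
nΣxy − ΣxΣy = 5594.45 − 5876.67 = -282.22
nΣx² − (Σx)² = 52275.75 − 48444.01 = 3831.74; nΣy² − (Σy)² = 737.35 − 712.89 = 24.46
r = -282.22 / √(3831.74 × 24.46) = -282.22 / 306.1443 ≈ -0.9219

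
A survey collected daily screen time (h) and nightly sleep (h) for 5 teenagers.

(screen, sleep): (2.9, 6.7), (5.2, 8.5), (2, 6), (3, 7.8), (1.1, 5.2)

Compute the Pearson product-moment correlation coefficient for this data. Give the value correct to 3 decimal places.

0.937

n = 5, Σx = 14.2, Σy = 34.2, Σx² = 49.66, Σy² = 241.02, Σxy = 104.75
nΣxy − ΣxΣy = 523.75 − 485.64 = 38.11
nΣx² − (Σx)² = 248.3 − 201.64 = 46.66; nΣy² − (Σy)² = 1205.1 − 1169.64 = 35.46
r = 38.11 / √(46.66 × 35.46) = 38.11 / 40.6763 ≈ 0.937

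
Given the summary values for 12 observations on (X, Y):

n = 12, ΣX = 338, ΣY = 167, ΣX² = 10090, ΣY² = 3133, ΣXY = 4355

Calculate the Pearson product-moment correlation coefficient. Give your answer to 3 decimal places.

r = (nΣXY − ΣXΣY) / √[(nΣX² − (ΣX)²)(nΣY² − (ΣY)²)]
Numerator: 12×4355 − 338×167 = -4186
Denominator: √[(121080 − 114244)(37596 − 27889)] = √[6836 × 9707] = 8145.9838
r = -4186 / 8145.9838 ≈ -0.514

-0.514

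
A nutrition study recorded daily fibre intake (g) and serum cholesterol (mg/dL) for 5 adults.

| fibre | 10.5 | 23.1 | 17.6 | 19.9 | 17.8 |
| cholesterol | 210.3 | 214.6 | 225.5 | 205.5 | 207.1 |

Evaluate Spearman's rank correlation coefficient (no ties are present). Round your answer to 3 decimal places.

Rank fibre: 1, 5, 2, 4, 3
Rank cholesterol: 3, 4, 5, 1, 2
d = rank(fibre) − rank(cholesterol): -2, 1, -3, 3, 1; Σd² = 24
ρ = 1 − 6Σd² / [n(n²−1)] = 1 − 6×24 / (5×24) = 1 − 144/120 ≈ -0.200

-0.200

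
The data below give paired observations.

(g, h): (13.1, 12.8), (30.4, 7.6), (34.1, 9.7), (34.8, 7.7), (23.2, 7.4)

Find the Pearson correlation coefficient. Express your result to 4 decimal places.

-0.6785

n = 5, Σg = 135.6, Σh = 45.2, Σg² = 4007.86, Σh² = 429.74, Σgh = 1169.13
nΣgh − ΣgΣh = 5845.65 − 6129.12 = -283.47
nΣg² − (Σg)² = 20039.3 − 18387.36 = 1651.94; nΣh² − (Σh)² = 2148.7 − 2043.04 = 105.66
r = -283.47 / √(1651.94 × 105.66) = -283.47 / 417.7846 ≈ -0.6785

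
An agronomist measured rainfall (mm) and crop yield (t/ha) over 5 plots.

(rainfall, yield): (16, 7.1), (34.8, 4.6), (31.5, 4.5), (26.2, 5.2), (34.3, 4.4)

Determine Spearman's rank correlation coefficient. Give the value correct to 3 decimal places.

Rank rainfall: 1, 5, 3, 2, 4
Rank yield: 5, 3, 2, 4, 1
d = rank(rainfall) − rank(yield): -4, 2, 1, -2, 3; Σd² = 34
ρ = 1 − 6Σd² / [n(n²−1)] = 1 − 6×34 / (5×24) = 1 − 204/120 ≈ -0.700

-0.700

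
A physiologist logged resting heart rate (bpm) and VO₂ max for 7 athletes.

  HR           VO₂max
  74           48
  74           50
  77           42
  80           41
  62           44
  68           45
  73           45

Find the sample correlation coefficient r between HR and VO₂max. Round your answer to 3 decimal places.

-0.186

n = 7, Σx = 508, Σy = 315, Σx² = 37078, Σy² = 14235, Σxy = 22839
nΣxy − ΣxΣy = 159873 − 160020 = -147
nΣx² − (Σx)² = 259546 − 258064 = 1482; nΣy² − (Σy)² = 99645 − 99225 = 420
r = -147 / √(1482 × 420) = -147 / 788.9487 ≈ -0.186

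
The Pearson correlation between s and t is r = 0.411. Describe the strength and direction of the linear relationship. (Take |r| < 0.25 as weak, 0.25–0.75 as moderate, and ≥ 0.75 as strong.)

r = 0.411 > 0 so the relationship is positive.
|r| = 0.411, which falls in the moderate range.

moderate positive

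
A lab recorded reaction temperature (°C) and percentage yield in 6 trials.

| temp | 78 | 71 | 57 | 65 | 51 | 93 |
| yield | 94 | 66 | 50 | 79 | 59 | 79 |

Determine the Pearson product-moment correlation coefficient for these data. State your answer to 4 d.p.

0.6849

n = 6, Σx = 415, Σy = 427, Σx² = 29849, Σy² = 31655, Σxy = 30359
nΣxy − ΣxΣy = 182154 − 177205 = 4949
nΣx² − (Σx)² = 179094 − 172225 = 6869; nΣy² − (Σy)² = 189930 − 182329 = 7601
r = 4949 / √(6869 × 7601) = 4949 / 7225.7366 ≈ 0.6849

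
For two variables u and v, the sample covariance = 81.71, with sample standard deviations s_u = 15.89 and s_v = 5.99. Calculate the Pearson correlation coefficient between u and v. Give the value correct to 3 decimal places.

0.858

r = Cov(u,v) / (s_u · s_v) = 81.71 / (15.89 × 5.99)
  = 81.71 / 95.1811 ≈ 0.858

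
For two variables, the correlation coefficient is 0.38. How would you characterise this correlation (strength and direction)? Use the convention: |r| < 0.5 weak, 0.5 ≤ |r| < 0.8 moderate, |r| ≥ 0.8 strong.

weak positive

r = 0.38 > 0 so the relationship is positive.
|r| = 0.38, which falls in the weak range.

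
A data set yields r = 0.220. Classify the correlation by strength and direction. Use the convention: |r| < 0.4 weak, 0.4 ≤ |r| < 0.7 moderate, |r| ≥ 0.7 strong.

r = 0.220 > 0 so the relationship is positive.
|r| = 0.220, which falls in the weak range.

weak positive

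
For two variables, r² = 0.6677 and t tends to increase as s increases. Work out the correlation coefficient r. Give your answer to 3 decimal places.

|r| = √0.6677 = 0.817
The association is positive, so r = 0.817.

0.817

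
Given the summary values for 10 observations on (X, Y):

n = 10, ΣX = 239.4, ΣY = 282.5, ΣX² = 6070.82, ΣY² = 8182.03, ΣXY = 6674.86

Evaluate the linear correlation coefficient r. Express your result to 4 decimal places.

r = (nΣXY − ΣXΣY) / √[(nΣX² − (ΣX)²)(nΣY² − (ΣY)²)]
Numerator: 10×6674.86 − 239.4×282.5 = -881.9
Denominator: √[(60708.2 − 57312.36)(81820.3 − 79806.25)] = √[3395.84 × 2014.05] = 2615.2230
r = -881.9 / 2615.2230 ≈ -0.3372

-0.3372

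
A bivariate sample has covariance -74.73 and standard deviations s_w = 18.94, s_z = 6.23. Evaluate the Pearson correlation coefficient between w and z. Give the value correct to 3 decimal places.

r = Cov(w,z) / (s_w · s_z) = -74.73 / (18.94 × 6.23)
  = -74.73 / 117.9962 ≈ -0.633

-0.633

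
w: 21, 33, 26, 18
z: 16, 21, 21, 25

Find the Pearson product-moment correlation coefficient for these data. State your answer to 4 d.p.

n = 4, Σw = 98, Σz = 83, Σw² = 2530, Σz² = 1763, Σwz = 2025
nΣwz − ΣwΣz = 8100 − 8134 = -34
nΣw² − (Σw)² = 10120 − 9604 = 516; nΣz² − (Σz)² = 7052 − 6889 = 163
r = -34 / √(516 × 163) = -34 / 290.0138 ≈ -0.1172

-0.1172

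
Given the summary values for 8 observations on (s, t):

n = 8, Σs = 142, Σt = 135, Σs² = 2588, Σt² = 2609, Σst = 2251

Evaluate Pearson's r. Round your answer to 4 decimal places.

r = (nΣst − ΣsΣt) / √[(nΣs² − (Σs)²)(nΣt² − (Σt)²)]
Numerator: 8×2251 − 142×135 = -1162
Denominator: √[(20704 − 20164)(20872 − 18225)] = √[540 × 2647] = 1195.5668
r = -1162 / 1195.5668 ≈ -0.9719

-0.9719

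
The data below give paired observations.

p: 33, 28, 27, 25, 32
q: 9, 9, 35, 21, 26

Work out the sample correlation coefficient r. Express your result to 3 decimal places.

-0.322

n = 5, Σp = 145, Σq = 100, Σp² = 4251, Σq² = 2504, Σpq = 2851
nΣpq − ΣpΣq = 14255 − 14500 = -245
nΣp² − (Σp)² = 21255 − 21025 = 230; nΣq² − (Σq)² = 12520 − 10000 = 2520
r = -245 / √(230 × 2520) = -245 / 761.3147 ≈ -0.322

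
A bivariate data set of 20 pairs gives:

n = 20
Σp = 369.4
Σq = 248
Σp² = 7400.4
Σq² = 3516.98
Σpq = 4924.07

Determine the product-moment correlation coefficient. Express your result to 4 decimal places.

0.6800

r = (nΣpq − ΣpΣq) / √[(nΣp² − (Σp)²)(nΣq² − (Σq)²)]
Numerator: 20×4924.07 − 369.4×248 = 6870.2
Denominator: √[(148008 − 136456.36)(70339.6 − 61504)] = √[11551.64 × 8835.6] = 10102.7556
r = 6870.2 / 10102.7556 ≈ 0.6800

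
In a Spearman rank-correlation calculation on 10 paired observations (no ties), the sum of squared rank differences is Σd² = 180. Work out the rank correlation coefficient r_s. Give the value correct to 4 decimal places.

-0.0909

ρ = 1 − 6Σd² / [n(n²−1)] = 1 − 6×180 / (10×99)
  = 1 − 1080/990 = 1 − 1.09091 ≈ -0.0909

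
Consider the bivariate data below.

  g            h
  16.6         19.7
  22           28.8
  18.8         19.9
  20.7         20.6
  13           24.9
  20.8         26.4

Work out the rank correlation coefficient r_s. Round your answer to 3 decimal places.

Rank g: 2, 6, 3, 4, 1, 5
Rank h: 1, 6, 2, 3, 4, 5
d = rank(g) − rank(h): 1, 0, 1, 1, -3, 0; Σd² = 12
ρ = 1 − 6Σd² / [n(n²−1)] = 1 − 6×12 / (6×35) = 1 − 72/210 ≈ 0.657

0.657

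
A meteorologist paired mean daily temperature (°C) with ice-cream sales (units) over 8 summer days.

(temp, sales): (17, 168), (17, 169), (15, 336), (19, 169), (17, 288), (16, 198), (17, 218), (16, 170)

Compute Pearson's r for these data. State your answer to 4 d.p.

n = 8, Σx = 134, Σy = 1716, Σx² = 2254, Σy² = 396814, Σxy = 28470
nΣxy − ΣxΣy = 227760 − 229944 = -2184
nΣx² − (Σx)² = 18032 − 17956 = 76; nΣy² − (Σy)² = 3174512 − 2944656 = 229856
r = -2184 / √(76 × 229856) = -2184 / 4179.6000 ≈ -0.5225

-0.5225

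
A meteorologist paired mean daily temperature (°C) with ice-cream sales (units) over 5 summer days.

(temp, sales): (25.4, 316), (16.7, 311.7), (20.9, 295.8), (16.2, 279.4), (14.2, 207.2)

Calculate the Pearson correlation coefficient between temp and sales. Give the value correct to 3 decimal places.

n = 5, Σx = 93.4, Σy = 1410.1, Σx² = 1824.94, Σy² = 405506.73, Σxy = 26882.53
nΣxy − ΣxΣy = 134412.65 − 131703.34 = 2709.31
nΣx² − (Σx)² = 9124.7 − 8723.56 = 401.14; nΣy² − (Σy)² = 2027533.65 − 1988382.01 = 39151.64
r = 2709.31 / √(401.14 × 39151.64) = 2709.31 / 3962.9899 ≈ 0.684

0.684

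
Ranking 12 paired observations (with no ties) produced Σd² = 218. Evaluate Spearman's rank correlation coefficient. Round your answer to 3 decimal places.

0.238

ρ = 1 − 6Σd² / [n(n²−1)] = 1 − 6×218 / (12×143)
  = 1 − 1308/1716 = 1 − 0.7622 ≈ 0.238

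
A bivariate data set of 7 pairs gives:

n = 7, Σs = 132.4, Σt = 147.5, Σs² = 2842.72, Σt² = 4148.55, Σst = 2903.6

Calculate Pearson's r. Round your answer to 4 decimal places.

0.1917

r = (nΣst − ΣsΣt) / √[(nΣs² − (Σs)²)(nΣt² − (Σt)²)]
Numerator: 7×2903.6 − 132.4×147.5 = 796.2
Denominator: √[(19899.04 − 17529.76)(29039.85 − 21756.25)] = √[2369.28 × 7283.6] = 4154.1410
r = 796.2 / 4154.1410 ≈ 0.1917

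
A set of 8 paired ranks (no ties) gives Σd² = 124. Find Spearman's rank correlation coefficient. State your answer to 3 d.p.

-0.476

ρ = 1 − 6Σd² / [n(n²−1)] = 1 − 6×124 / (8×63)
  = 1 − 744/504 = 1 − 1.4762 ≈ -0.476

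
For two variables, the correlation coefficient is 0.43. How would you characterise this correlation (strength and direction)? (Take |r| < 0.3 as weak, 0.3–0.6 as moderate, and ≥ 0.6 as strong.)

r = 0.43 > 0 so the relationship is positive.
|r| = 0.43, which falls in the moderate range.

moderate positive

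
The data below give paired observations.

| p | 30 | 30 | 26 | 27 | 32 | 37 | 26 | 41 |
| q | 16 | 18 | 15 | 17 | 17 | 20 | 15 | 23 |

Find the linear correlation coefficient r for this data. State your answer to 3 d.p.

0.945

n = 8, Σp = 249, Σq = 141, Σp² = 7955, Σq² = 2537, Σpq = 4486
nΣpq − ΣpΣq = 35888 − 35109 = 779
nΣp² − (Σp)² = 63640 − 62001 = 1639; nΣq² − (Σq)² = 20296 − 19881 = 415
r = 779 / √(1639 × 415) = 779 / 824.7333 ≈ 0.945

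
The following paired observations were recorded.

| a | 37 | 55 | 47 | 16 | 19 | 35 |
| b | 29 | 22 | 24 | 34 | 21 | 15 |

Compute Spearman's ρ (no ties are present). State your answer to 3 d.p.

Rank a: 4, 6, 5, 1, 2, 3
Rank b: 5, 3, 4, 6, 2, 1
d = rank(a) − rank(b): -1, 3, 1, -5, 0, 2; Σd² = 40
ρ = 1 − 6Σd² / [n(n²−1)] = 1 − 6×40 / (6×35) = 1 − 240/210 ≈ -0.143

-0.143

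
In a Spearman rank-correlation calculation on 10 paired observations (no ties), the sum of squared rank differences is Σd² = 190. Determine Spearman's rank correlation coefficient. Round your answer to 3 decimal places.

ρ = 1 − 6Σd² / [n(n²−1)] = 1 − 6×190 / (10×99)
  = 1 − 1140/990 = 1 − 1.1515 ≈ -0.152

-0.152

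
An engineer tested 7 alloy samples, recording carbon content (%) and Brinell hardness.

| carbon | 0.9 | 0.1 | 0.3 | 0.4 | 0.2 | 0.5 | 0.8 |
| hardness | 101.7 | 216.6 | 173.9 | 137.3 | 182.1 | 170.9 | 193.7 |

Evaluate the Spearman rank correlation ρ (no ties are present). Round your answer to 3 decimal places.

-0.607

Rank carbon: 7, 1, 3, 4, 2, 5, 6
Rank hardness: 1, 7, 4, 2, 5, 3, 6
d = rank(carbon) − rank(hardness): 6, -6, -1, 2, -3, 2, 0; Σd² = 90
ρ = 1 − 6Σd² / [n(n²−1)] = 1 − 6×90 / (7×48) = 1 − 540/336 ≈ -0.607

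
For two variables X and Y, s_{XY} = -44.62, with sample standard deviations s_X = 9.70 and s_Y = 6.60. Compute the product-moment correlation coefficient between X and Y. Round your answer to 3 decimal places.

r = Cov(X,Y) / (s_X · s_Y) = -44.62 / (9.70 × 6.60)
  = -44.62 / 64.0200 ≈ -0.697

-0.697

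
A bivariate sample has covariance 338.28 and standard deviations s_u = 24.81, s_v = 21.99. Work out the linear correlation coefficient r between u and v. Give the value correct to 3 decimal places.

0.620

r = Cov(u,v) / (s_u · s_v) = 338.28 / (24.81 × 21.99)
  = 338.28 / 545.5719 ≈ 0.620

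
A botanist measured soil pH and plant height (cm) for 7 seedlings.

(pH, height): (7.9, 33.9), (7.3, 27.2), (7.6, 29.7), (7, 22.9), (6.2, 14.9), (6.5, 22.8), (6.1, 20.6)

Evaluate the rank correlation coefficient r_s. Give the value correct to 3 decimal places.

0.964

Rank pH: 7, 5, 6, 4, 2, 3, 1
Rank height: 7, 5, 6, 4, 1, 3, 2
d = rank(pH) − rank(height): 0, 0, 0, 0, 1, 0, -1; Σd² = 2
ρ = 1 − 6Σd² / [n(n²−1)] = 1 − 6×2 / (7×48) = 1 − 12/336 ≈ 0.964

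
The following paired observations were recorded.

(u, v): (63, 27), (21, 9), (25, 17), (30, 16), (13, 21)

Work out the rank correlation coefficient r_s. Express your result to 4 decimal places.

0.3000

Rank u: 5, 2, 3, 4, 1
Rank v: 5, 1, 3, 2, 4
d = rank(u) − rank(v): 0, 1, 0, 2, -3; Σd² = 14
ρ = 1 − 6Σd² / [n(n²−1)] = 1 − 6×14 / (5×24) = 1 − 84/120 ≈ 0.3000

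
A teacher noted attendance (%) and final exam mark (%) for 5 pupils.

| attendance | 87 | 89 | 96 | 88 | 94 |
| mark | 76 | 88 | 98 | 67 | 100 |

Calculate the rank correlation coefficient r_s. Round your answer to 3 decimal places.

0.800

Rank attendance: 1, 3, 5, 2, 4
Rank mark: 2, 3, 4, 1, 5
d = rank(attendance) − rank(mark): -1, 0, 1, 1, -1; Σd² = 4
ρ = 1 − 6Σd² / [n(n²−1)] = 1 − 6×4 / (5×24) = 1 − 24/120 ≈ 0.800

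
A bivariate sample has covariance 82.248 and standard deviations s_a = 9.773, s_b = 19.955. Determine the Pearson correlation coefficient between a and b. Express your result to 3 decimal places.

0.422

r = Cov(a,b) / (s_a · s_b) = 82.248 / (9.773 × 19.955)
  = 82.248 / 195.0202 ≈ 0.422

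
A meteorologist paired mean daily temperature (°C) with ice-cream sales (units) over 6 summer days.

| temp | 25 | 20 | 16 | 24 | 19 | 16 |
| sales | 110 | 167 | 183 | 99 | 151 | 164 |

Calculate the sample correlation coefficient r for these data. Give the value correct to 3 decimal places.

n = 6, Σx = 120, Σy = 874, Σx² = 2474, Σy² = 132976, Σxy = 16887
nΣxy − ΣxΣy = 101322 − 104880 = -3558
nΣx² − (Σx)² = 14844 − 14400 = 444; nΣy² − (Σy)² = 797856 − 763876 = 33980
r = -3558 / √(444 × 33980) = -3558 / 3884.2142 ≈ -0.916

-0.916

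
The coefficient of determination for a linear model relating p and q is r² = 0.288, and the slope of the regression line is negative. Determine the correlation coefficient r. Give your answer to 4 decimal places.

|r| = √0.288 = 0.5367
The association is negative, so r = −0.5367.

-0.5367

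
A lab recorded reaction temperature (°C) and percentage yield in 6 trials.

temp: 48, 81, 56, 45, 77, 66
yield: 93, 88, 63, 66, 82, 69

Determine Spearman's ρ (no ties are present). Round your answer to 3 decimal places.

0.314

Rank temp: 2, 6, 3, 1, 5, 4
Rank yield: 6, 5, 1, 2, 4, 3
d = rank(temp) − rank(yield): -4, 1, 2, -1, 1, 1; Σd² = 24
ρ = 1 − 6Σd² / [n(n²−1)] = 1 − 6×24 / (6×35) = 1 − 144/210 ≈ 0.314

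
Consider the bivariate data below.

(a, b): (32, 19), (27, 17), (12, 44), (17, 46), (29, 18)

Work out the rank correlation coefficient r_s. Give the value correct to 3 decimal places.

Rank a: 5, 3, 1, 2, 4
Rank b: 3, 1, 4, 5, 2
d = rank(a) − rank(b): 2, 2, -3, -3, 2; Σd² = 30
ρ = 1 − 6Σd² / [n(n²−1)] = 1 − 6×30 / (5×24) = 1 − 180/120 ≈ -0.500

-0.500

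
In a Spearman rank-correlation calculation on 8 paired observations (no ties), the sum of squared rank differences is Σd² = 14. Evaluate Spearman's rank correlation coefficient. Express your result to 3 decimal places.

0.833

ρ = 1 − 6Σd² / [n(n²−1)] = 1 − 6×14 / (8×63)
  = 1 − 84/504 = 1 − 0.1667 ≈ 0.833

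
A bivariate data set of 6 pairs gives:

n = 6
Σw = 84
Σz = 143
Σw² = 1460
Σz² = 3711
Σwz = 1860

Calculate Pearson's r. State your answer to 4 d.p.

r = (nΣwz − ΣwΣz) / √[(nΣw² − (Σw)²)(nΣz² − (Σz)²)]
Numerator: 6×1860 − 84×143 = -852
Denominator: √[(8760 − 7056)(22266 − 20449)] = √[1704 × 1817] = 1759.5931
r = -852 / 1759.5931 ≈ -0.4842

-0.4842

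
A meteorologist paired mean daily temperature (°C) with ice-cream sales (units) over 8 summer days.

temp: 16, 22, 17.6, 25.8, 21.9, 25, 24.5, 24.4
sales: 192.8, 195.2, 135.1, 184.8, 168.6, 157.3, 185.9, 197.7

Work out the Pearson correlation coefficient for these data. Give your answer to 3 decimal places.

n = 8, Σx = 177.2, Σy = 1417.4, Σx² = 4015.62, Σy² = 254491.28, Σxy = 31528.07
nΣxy − ΣxΣy = 252224.56 − 251163.28 = 1061.28
nΣx² − (Σx)² = 32124.96 − 31399.84 = 725.12; nΣy² − (Σy)² = 2035930.24 − 2009022.76 = 26907.48
r = 1061.28 / √(725.12 × 26907.48) = 1061.28 / 4417.1430 ≈ 0.240

0.240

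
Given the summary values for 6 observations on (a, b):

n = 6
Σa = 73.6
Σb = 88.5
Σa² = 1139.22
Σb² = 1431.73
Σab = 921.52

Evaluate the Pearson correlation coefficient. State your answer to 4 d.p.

r = (nΣab − ΣaΣb) / √[(nΣa² − (Σa)²)(nΣb² − (Σb)²)]
Numerator: 6×921.52 − 73.6×88.5 = -984.48
Denominator: √[(6835.32 − 5416.96)(8590.38 − 7832.25)] = √[1418.36 × 758.13] = 1036.9673
r = -984.48 / 1036.9673 ≈ -0.9494

-0.9494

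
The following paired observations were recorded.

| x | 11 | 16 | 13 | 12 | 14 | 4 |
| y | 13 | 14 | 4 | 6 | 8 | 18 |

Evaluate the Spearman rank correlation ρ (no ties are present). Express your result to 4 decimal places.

Rank x: 2, 6, 4, 3, 5, 1
Rank y: 4, 5, 1, 2, 3, 6
d = rank(x) − rank(y): -2, 1, 3, 1, 2, -5; Σd² = 44
ρ = 1 − 6Σd² / [n(n²−1)] = 1 − 6×44 / (6×35) = 1 − 264/210 ≈ -0.2571

-0.2571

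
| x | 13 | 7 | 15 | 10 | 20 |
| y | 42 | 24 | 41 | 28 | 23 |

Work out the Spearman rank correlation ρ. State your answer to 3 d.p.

-0.100

Rank x: 3, 1, 4, 2, 5
Rank y: 5, 2, 4, 3, 1
d = rank(x) − rank(y): -2, -1, 0, -1, 4; Σd² = 22
ρ = 1 − 6Σd² / [n(n²−1)] = 1 − 6×22 / (5×24) = 1 − 132/120 ≈ -0.100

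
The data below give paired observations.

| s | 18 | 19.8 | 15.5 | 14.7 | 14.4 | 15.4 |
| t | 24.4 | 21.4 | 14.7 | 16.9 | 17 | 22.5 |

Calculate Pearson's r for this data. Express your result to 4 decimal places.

n = 6, Σs = 97.8, Σt = 116.9, Σs² = 1616.9, Σt² = 2350.27, Σst = 1930.5
nΣst − ΣsΣt = 11583 − 11432.82 = 150.18
nΣs² − (Σs)² = 9701.4 − 9564.84 = 136.56; nΣt² − (Σt)² = 14101.62 − 13665.61 = 436.01
r = 150.18 / √(136.56 × 436.01) = 150.18 / 244.0113 ≈ 0.6155

0.6155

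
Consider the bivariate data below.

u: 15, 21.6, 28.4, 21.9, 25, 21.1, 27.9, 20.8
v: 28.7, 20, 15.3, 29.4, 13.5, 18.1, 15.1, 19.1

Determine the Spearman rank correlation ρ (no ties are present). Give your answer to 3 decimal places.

Rank u: 1, 4, 8, 5, 6, 3, 7, 2
Rank v: 7, 6, 3, 8, 1, 4, 2, 5
d = rank(u) − rank(v): -6, -2, 5, -3, 5, -1, 5, -3; Σd² = 134
ρ = 1 − 6Σd² / [n(n²−1)] = 1 − 6×134 / (8×63) = 1 − 804/504 ≈ -0.595

-0.595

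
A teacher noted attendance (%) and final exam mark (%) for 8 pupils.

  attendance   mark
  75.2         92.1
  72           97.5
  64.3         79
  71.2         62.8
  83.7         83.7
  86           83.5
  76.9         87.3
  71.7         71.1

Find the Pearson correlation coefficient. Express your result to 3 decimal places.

0.250

n = 8, Σx = 601, Σy = 657, Σx² = 45499.16, Σy² = 54827.94, Σxy = 49494.91
nΣxy − ΣxΣy = 395959.28 − 394857 = 1102.28
nΣx² − (Σx)² = 363993.28 − 361201 = 2792.28; nΣy² − (Σy)² = 438623.52 − 431649 = 6974.52
r = 1102.28 / √(2792.28 × 6974.52) = 1102.28 / 4413.0276 ≈ 0.250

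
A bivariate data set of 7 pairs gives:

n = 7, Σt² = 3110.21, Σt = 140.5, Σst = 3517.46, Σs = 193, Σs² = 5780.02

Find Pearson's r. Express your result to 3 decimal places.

r = (nΣst − ΣsΣt) / √[(nΣs² − (Σs)²)(nΣt² − (Σt)²)]
Numerator: 7×3517.46 − 193×140.5 = -2494.28
Denominator: √[(40460.14 − 37249)(21771.47 − 19740.25)] = √[3211.14 × 2031.22] = 2553.9248
r = -2494.28 / 2553.9248 ≈ -0.977

-0.977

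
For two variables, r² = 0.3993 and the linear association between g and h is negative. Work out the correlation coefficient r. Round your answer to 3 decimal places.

|r| = √0.3993 = 0.632
The association is negative, so r = −0.632.

-0.632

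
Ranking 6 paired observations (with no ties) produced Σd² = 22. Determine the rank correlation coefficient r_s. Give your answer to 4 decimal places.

ρ = 1 − 6Σd² / [n(n²−1)] = 1 − 6×22 / (6×35)
  = 1 − 132/210 = 1 − 0.62857 ≈ 0.3714

0.3714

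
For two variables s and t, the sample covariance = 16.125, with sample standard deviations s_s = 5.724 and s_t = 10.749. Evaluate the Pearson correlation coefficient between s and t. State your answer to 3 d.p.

r = Cov(s,t) / (s_s · s_t) = 16.125 / (5.724 × 10.749)
  = 16.125 / 61.5273 ≈ 0.262

0.262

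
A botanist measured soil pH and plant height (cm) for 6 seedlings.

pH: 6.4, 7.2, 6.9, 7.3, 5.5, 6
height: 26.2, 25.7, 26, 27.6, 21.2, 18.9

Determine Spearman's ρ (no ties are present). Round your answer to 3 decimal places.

0.714

Rank pH: 3, 5, 4, 6, 1, 2
Rank height: 5, 3, 4, 6, 2, 1
d = rank(pH) − rank(height): -2, 2, 0, 0, -1, 1; Σd² = 10
ρ = 1 − 6Σd² / [n(n²−1)] = 1 − 6×10 / (6×35) = 1 − 60/210 ≈ 0.714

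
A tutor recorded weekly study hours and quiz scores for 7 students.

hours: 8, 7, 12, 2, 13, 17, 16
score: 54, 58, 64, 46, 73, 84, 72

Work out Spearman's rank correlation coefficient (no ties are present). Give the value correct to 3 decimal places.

0.929

Rank hours: 3, 2, 4, 1, 5, 7, 6
Rank score: 2, 3, 4, 1, 6, 7, 5
d = rank(hours) − rank(score): 1, -1, 0, 0, -1, 0, 1; Σd² = 4
ρ = 1 − 6Σd² / [n(n²−1)] = 1 − 6×4 / (7×48) = 1 − 24/336 ≈ 0.929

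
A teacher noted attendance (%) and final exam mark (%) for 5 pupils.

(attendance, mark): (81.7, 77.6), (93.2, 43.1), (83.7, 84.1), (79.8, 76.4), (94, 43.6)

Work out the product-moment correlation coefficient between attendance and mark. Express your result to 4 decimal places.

n = 5, Σx = 432.4, Σy = 324.8, Σx² = 37570.86, Σy² = 22690.1, Σxy = 27591.13
nΣxy − ΣxΣy = 137955.65 − 140443.52 = -2487.87
nΣx² − (Σx)² = 187854.3 − 186969.76 = 884.54; nΣy² − (Σy)² = 113450.5 − 105495.04 = 7955.46
r = -2487.87 / √(884.54 × 7955.46) = -2487.87 / 2652.7198 ≈ -0.9379

-0.9379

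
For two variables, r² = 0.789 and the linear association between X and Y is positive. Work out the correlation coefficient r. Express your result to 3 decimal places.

0.888

|r| = √0.789 = 0.888
The association is positive, so r = 0.888.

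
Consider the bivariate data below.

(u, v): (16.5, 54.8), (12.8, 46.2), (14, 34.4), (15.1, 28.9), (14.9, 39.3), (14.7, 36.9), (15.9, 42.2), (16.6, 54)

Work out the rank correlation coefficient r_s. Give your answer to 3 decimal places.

0.476

Rank u: 7, 1, 2, 5, 4, 3, 6, 8
Rank v: 8, 6, 2, 1, 4, 3, 5, 7
d = rank(u) − rank(v): -1, -5, 0, 4, 0, 0, 1, 1; Σd² = 44
ρ = 1 − 6Σd² / [n(n²−1)] = 1 − 6×44 / (8×63) = 1 − 264/504 ≈ 0.476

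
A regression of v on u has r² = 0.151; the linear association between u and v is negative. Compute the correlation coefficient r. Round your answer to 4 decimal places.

|r| = √0.151 = 0.3886
The association is negative, so r = −0.3886.

-0.3886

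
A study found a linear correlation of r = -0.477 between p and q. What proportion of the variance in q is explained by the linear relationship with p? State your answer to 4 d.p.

r² = (-0.477)² = 0.2275

0.2275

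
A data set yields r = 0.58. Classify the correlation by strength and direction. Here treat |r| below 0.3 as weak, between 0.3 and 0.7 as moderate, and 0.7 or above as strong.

r = 0.58 > 0 so the relationship is positive.
|r| = 0.58, which falls in the moderate range.

moderate positive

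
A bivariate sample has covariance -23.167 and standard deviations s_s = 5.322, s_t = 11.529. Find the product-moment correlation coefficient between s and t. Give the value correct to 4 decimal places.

-0.3776

r = Cov(s,t) / (s_s · s_t) = -23.167 / (5.322 × 11.529)
  = -23.167 / 61.3573 ≈ -0.3776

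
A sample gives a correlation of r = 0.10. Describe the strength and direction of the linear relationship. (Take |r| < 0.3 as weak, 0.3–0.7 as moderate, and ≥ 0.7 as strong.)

r = 0.10 > 0 so the relationship is positive.
|r| = 0.10, which falls in the weak range.

weak positive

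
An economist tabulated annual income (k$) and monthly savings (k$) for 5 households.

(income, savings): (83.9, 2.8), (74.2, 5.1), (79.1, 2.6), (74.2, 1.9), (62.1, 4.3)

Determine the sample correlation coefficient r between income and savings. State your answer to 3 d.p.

n = 5, Σx = 373.5, Σy = 16.7, Σx² = 28163.71, Σy² = 62.71, Σxy = 1227.01
nΣxy − ΣxΣy = 6135.05 − 6237.45 = -102.4
nΣx² − (Σx)² = 140818.55 − 139502.25 = 1316.3; nΣy² − (Σy)² = 313.55 − 278.89 = 34.66
r = -102.4 / √(1316.3 × 34.66) = -102.4 / 213.5953 ≈ -0.479

-0.479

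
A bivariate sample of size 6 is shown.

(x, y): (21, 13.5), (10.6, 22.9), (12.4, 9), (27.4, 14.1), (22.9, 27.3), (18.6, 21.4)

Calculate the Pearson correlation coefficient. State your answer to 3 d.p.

n = 6, Σx = 112.9, Σy = 108.2, Σx² = 2328.25, Σy² = 2189.72, Σxy = 2047.39
nΣxy − ΣxΣy = 12284.34 − 12215.78 = 68.56
nΣx² − (Σx)² = 13969.5 − 12746.41 = 1223.09; nΣy² − (Σy)² = 13138.32 − 11707.24 = 1431.08
r = 68.56 / √(1223.09 × 1431.08) = 68.56 / 1323.0040 ≈ 0.052

0.052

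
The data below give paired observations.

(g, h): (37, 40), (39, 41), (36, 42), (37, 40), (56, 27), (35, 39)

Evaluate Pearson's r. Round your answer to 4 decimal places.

-0.9584

n = 6, Σg = 240, Σh = 229, Σg² = 9916, Σh² = 8895, Σgh = 8948
nΣgh − ΣgΣh = 53688 − 54960 = -1272
nΣg² − (Σg)² = 59496 − 57600 = 1896; nΣh² − (Σh)² = 53370 − 52441 = 929
r = -1272 / √(1896 × 929) = -1272 / 1327.1714 ≈ -0.9584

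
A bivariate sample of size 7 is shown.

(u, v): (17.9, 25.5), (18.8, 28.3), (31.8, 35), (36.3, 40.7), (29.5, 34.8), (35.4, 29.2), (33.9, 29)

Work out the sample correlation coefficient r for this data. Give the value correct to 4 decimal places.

n = 7, Σu = 203.6, Σv = 222.5, Σu² = 6275.4, Σv² = 7237.31, Σuv = 6622.28
nΣuv − ΣuΣv = 46355.96 − 45301 = 1054.96
nΣu² − (Σu)² = 43927.8 − 41452.96 = 2474.84; nΣv² − (Σv)² = 50661.17 − 49506.25 = 1154.92
r = 1054.96 / √(2474.84 × 1154.92) = 1054.96 / 1690.6337 ≈ 0.6240

0.6240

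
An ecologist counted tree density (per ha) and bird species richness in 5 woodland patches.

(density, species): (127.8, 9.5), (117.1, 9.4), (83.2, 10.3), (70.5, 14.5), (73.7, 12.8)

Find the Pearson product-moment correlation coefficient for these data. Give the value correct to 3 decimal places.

n = 5, Σx = 472.3, Σy = 56.5, Σx² = 47369.43, Σy² = 658.79, Σxy = 5137.41
nΣxy − ΣxΣy = 25687.05 − 26684.95 = -997.9
nΣx² − (Σx)² = 236847.15 − 223067.29 = 13779.86; nΣy² − (Σy)² = 3293.95 − 3192.25 = 101.7
r = -997.9 / √(13779.86 × 101.7) = -997.9 / 1183.8124 ≈ -0.843

-0.843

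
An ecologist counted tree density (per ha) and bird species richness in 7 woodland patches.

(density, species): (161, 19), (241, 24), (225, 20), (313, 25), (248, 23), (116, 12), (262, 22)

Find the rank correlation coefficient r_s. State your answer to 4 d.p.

Rank density: 2, 4, 3, 7, 5, 1, 6
Rank species: 2, 6, 3, 7, 5, 1, 4
d = rank(density) − rank(species): 0, -2, 0, 0, 0, 0, 2; Σd² = 8
ρ = 1 − 6Σd² / [n(n²−1)] = 1 − 6×8 / (7×48) = 1 − 48/336 ≈ 0.8571

0.8571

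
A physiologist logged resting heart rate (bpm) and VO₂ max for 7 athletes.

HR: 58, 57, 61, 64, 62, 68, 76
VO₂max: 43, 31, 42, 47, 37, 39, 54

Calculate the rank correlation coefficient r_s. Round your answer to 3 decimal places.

Rank HR: 2, 1, 3, 5, 4, 6, 7
Rank VO₂max: 5, 1, 4, 6, 2, 3, 7
d = rank(HR) − rank(VO₂max): -3, 0, -1, -1, 2, 3, 0; Σd² = 24
ρ = 1 − 6Σd² / [n(n²−1)] = 1 − 6×24 / (7×48) = 1 − 144/336 ≈ 0.571

0.571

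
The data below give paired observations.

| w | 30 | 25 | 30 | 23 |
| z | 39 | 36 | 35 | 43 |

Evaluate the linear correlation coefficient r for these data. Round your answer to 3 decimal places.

n = 4, Σw = 108, Σz = 153, Σw² = 2954, Σz² = 5891, Σwz = 4109
nΣwz − ΣwΣz = 16436 − 16524 = -88
nΣw² − (Σw)² = 11816 − 11664 = 152; nΣz² − (Σz)² = 23564 − 23409 = 155
r = -88 / √(152 × 155) = -88 / 153.4927 ≈ -0.573

-0.573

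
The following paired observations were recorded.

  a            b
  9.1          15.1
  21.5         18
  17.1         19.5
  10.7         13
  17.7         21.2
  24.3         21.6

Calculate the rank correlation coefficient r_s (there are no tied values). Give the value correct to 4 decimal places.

Rank a: 1, 5, 3, 2, 4, 6
Rank b: 2, 3, 4, 1, 5, 6
d = rank(a) − rank(b): -1, 2, -1, 1, -1, 0; Σd² = 8
ρ = 1 − 6Σd² / [n(n²−1)] = 1 − 6×8 / (6×35) = 1 − 48/210 ≈ 0.7714

0.7714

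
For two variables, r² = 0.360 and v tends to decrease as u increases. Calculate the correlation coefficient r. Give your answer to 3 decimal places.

|r| = √0.360 = 0.600
The association is negative, so r = −0.600.

-0.600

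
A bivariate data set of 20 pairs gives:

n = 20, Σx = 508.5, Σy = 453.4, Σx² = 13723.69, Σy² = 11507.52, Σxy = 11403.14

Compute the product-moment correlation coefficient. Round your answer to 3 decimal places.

r = (nΣxy − ΣxΣy) / √[(nΣx² − (Σx)²)(nΣy² − (Σy)²)]
Numerator: 20×11403.14 − 508.5×453.4 = -2491.1
Denominator: √[(274473.8 − 258572.25)(230150.4 − 205571.56)] = √[15901.55 × 24578.84] = 19769.7156
r = -2491.1 / 19769.7156 ≈ -0.126

-0.126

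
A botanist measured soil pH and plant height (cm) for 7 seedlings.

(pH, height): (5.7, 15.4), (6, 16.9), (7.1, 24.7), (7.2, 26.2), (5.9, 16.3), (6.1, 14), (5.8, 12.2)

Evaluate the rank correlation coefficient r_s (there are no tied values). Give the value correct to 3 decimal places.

0.714

Rank pH: 1, 4, 6, 7, 3, 5, 2
Rank height: 3, 5, 6, 7, 4, 2, 1
d = rank(pH) − rank(height): -2, -1, 0, 0, -1, 3, 1; Σd² = 16
ρ = 1 − 6Σd² / [n(n²−1)] = 1 − 6×16 / (7×48) = 1 − 96/336 ≈ 0.714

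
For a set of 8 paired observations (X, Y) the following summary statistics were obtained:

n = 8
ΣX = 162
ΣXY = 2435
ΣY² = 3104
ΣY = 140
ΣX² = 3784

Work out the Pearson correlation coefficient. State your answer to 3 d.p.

-0.697

r = (nΣXY − ΣXΣY) / √[(nΣX² − (ΣX)²)(nΣY² − (ΣY)²)]
Numerator: 8×2435 − 162×140 = -3200
Denominator: √[(30272 − 26244)(24832 − 19600)] = √[4028 × 5232] = 4590.6967
r = -3200 / 4590.6967 ≈ -0.697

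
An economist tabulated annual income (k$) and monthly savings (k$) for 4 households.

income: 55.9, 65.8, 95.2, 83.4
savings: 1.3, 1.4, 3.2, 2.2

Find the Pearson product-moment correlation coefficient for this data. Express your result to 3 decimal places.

n = 4, Σx = 300.3, Σy = 8.1, Σx² = 23473.05, Σy² = 18.73, Σxy = 652.91
nΣxy − ΣxΣy = 2611.64 − 2432.43 = 179.21
nΣx² − (Σx)² = 93892.2 − 90180.09 = 3712.11; nΣy² − (Σy)² = 74.92 − 65.61 = 9.31
r = 179.21 / √(3712.11 × 9.31) = 179.21 / 185.9025 ≈ 0.964

0.964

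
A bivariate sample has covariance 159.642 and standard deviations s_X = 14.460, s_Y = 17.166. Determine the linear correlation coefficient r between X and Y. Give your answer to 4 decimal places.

r = Cov(X,Y) / (s_X · s_Y) = 159.642 / (14.460 × 17.166)
  = 159.642 / 248.2204 ≈ 0.6431

0.6431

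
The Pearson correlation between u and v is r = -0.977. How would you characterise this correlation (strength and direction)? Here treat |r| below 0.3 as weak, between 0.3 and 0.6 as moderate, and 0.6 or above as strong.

r = -0.977 < 0 so the relationship is negative.
|r| = 0.977, which falls in the strong range.

strong negative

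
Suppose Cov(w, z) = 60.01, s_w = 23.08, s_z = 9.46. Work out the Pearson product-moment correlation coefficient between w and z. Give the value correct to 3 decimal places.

r = Cov(w,z) / (s_w · s_z) = 60.01 / (23.08 × 9.46)
  = 60.01 / 218.3368 ≈ 0.275

0.275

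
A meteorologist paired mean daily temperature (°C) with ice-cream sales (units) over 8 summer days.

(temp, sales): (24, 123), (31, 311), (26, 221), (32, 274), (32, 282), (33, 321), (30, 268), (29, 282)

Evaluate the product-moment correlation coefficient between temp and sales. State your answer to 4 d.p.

0.9054

n = 8, Σx = 237, Σy = 2082, Σx² = 7091, Σy² = 569680, Σxy = 62942
nΣxy − ΣxΣy = 503536 − 493434 = 10102
nΣx² − (Σx)² = 56728 − 56169 = 559; nΣy² − (Σy)² = 4557440 − 4334724 = 222716
r = 10102 / √(559 × 222716) = 10102 / 11157.8781 ≈ 0.9054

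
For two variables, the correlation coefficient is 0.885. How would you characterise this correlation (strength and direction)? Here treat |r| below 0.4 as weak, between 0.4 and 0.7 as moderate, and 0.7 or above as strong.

r = 0.885 > 0 so the relationship is positive.
|r| = 0.885, which falls in the strong range.

strong positive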